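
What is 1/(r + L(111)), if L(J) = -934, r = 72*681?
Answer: 1/48098 ≈ 2.0791e-5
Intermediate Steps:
r = 49032
1/(r + L(111)) = 1/(49032 - 934) = 1/48098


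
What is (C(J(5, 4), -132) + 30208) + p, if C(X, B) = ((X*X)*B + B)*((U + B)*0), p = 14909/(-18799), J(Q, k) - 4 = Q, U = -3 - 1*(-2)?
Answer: 567865283/18799 ≈ 30207.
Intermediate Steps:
U = -1 (U = -3 + 2 = -1)
J(Q, k) = 4 + Q
p = -14909/18799 (p = 14909*(-1/18799) = -14909/18799 ≈ -0.79307)
C(X, B) = 0 (C(X, B) = ((X*X)*B + B)*((-1 + B)*0) = (X²*B + B)*0 = (B*X² + B)*0 = (B + B*X²)*0 = 0)
(C(J(5, 4), -132) + 30208) + p = (0 + 30208) - 14909/18799 = 30208 - 14909/18799 = 567865283/18799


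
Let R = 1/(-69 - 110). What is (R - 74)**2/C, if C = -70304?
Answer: -1038361/13329056 ≈ -0.077902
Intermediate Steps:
R = -1/179 (R = 1/(-179) = -1/179 ≈ -0.0055866)
(R - 74)**2/C = (-1/179 - 74)**2/(-70304) = (-13247/179)**2*(-1/70304) = (175483009/32041)*(-1/70304) = -1038361/13329056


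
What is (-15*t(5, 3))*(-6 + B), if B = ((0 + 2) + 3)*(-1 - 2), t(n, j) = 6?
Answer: 1890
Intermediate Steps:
B = -15 (B = (2 + 3)*(-3) = 5*(-3) = -15)
(-15*t(5, 3))*(-6 + B) = (-15*6)*(-6 - 15) = -90*(-21) = 1890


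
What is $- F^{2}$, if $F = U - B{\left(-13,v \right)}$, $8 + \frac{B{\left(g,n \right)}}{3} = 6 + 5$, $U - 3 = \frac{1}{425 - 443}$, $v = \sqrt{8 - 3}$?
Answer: $- \frac{11881}{324} \approx -36.67$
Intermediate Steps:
$v = \sqrt{5} \approx 2.2361$
$U = \frac{53}{18}$ ($U = 3 + \frac{1}{425 - 443} = 3 + \frac{1}{-18} = 3 - \frac{1}{18} = \frac{53}{18} \approx 2.9444$)
$B{\left(g,n \right)} = 9$ ($B{\left(g,n \right)} = -24 + 3 \left(6 + 5\right) = -24 + 3 \cdot 11 = -24 + 33 = 9$)
$F = - \frac{109}{18}$ ($F = \frac{53}{18} - 9 = - \frac{109}{18} \approx -6.0556$)
$- F^{2} = - \left(- \frac{109}{18}\right)^{2} = \left(-1\right) \frac{11881}{324} = - \frac{11881}{324}$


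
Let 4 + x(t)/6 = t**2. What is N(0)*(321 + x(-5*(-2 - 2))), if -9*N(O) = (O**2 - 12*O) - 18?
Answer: 5394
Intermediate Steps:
N(O) = 2 - O**2/9 + 4*O/3 (N(O) = -((O**2 - 12*O) - 18)/9 = -(-18 + O**2 - 12*O)/9 = 2 - O**2/9 + 4*O/3)
x(t) = -24 + 6*t**2
N(0)*(321 + x(-5*(-2 - 2))) = (2 - 1/9*0**2 + (4/3)*0)*(321 + (-24 + 6*(-5*(-2 - 2))**2)) = (2 - 1/9*0 + 0)*(321 + (-24 + 6*(-5*(-4))**2)) = (2 + 0 + 0)*(321 + (-24 + 6*20**2)) = 2*(321 + (-24 + 6*400)) = 2*(321 + (-24 + 2400)) = 2*(321 + 2376) = 2*2697 = 5394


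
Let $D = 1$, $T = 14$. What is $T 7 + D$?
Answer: $99$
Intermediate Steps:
$T 7 + D = 14 \cdot 7 + 1 = 98 + 1 = 99$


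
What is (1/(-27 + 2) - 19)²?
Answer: 226576/625 ≈ 362.52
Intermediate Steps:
(1/(-27 + 2) - 19)² = (1/(-25) - 19)² = (-1/25 - 19)² = (-476/25)² = 226576/625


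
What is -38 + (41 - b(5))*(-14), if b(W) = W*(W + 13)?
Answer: 648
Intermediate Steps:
b(W) = W*(13 + W)
-38 + (41 - b(5))*(-14) = -38 + (41 - 5*(13 + 5))*(-14) = -38 + (41 - 5*18)*(-14) = -38 + (41 - 1*90)*(-14) = -38 + (41 - 90)*(-14) = -38 - 49*(-14) = -38 + 686 = 648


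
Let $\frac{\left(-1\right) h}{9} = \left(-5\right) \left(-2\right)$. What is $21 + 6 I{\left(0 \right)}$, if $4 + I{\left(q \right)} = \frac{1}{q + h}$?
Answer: $- \frac{46}{15} \approx -3.0667$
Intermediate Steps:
$h = -90$ ($h = - 9 \left(\left(-5\right) \left(-2\right)\right) = \left(-9\right) 10 = -90$)
$I{\left(q \right)} = -4 + \frac{1}{-90 + q}$ ($I{\left(q \right)} = -4 + \frac{1}{q - 90} = -4 + \frac{1}{-90 + q}$)
$21 + 6 I{\left(0 \right)} = 21 + 6 \frac{361 - 0}{-90 + 0} = 21 + 6 \frac{361 + 0}{-90} = 21 + 6 \left(\left(- \frac{1}{90}\right) 361\right) = 21 + 6 \left(- \frac{361}{90}\right) = 21 - \frac{361}{15} = - \frac{46}{15}$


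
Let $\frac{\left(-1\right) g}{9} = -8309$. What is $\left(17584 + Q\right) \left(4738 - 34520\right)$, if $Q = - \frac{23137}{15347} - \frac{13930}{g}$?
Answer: $- \frac{85851209543088706}{163952001} \approx -5.2364 \cdot 10^{8}$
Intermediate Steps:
$g = 74781$ ($g = \left(-9\right) \left(-8309\right) = 74781$)
$Q = - \frac{277713101}{163952001}$ ($Q = - \frac{23137}{15347} - \frac{13930}{74781} = \left(-23137\right) \frac{1}{15347} - \frac{1990}{10683} = - \frac{23137}{15347} - \frac{1990}{10683} = - \frac{277713101}{163952001} \approx -1.6939$)
$\left(17584 + Q\right) \left(4738 - 34520\right) = \left(17584 - \frac{277713101}{163952001}\right) \left(4738 - 34520\right) = \frac{2882654272483}{163952001} \left(-29782\right) = - \frac{85851209543088706}{163952001}$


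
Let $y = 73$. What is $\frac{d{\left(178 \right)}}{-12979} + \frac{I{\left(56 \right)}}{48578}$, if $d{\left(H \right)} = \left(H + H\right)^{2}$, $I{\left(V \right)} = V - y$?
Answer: $- \frac{6156802051}{630493862} \approx -9.765$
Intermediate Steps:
$I{\left(V \right)} = -73 + V$ ($I{\left(V \right)} = V - 73 = -73 + V$)
$d{\left(H \right)} = 4 H^{2}$ ($d{\left(H \right)} = \left(2 H\right)^{2} = 4 H^{2}$)
$\frac{d{\left(178 \right)}}{-12979} + \frac{I{\left(56 \right)}}{48578} = \frac{4 \cdot 178^{2}}{-12979} + \frac{-73 + 56}{48578} = 4 \cdot 31684 \left(- \frac{1}{12979}\right) - \frac{17}{48578} = 126736 \left(- \frac{1}{12979}\right) - \frac{17}{48578} = - \frac{126736}{12979} - \frac{17}{48578} = - \frac{6156802051}{630493862}$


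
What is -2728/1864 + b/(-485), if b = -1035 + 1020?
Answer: -32378/22601 ≈ -1.4326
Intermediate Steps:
b = -15
-2728/1864 + b/(-485) = -2728/1864 - 15/(-485) = -2728*1/1864 - 15*(-1/485) = -341/233 + 3/97 = -32378/22601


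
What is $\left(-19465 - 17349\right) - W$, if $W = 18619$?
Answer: $-55433$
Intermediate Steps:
$\left(-19465 - 17349\right) - W = \left(-19465 - 17349\right) - 18619 = -36814 - 18619 = -55433$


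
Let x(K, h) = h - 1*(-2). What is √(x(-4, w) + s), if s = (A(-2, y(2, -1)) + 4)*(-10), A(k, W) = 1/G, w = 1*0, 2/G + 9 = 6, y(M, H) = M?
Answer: I*√23 ≈ 4.7958*I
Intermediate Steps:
G = -⅔ (G = 2/(-9 + 6) = 2/(-3) = 2*(-⅓) = -⅔ ≈ -0.66667)
w = 0
x(K, h) = 2 + h (x(K, h) = h + 2 = 2 + h)
A(k, W) = -3/2 (A(k, W) = 1/(-⅔) = -3/2)
s = -25 (s = (-3/2 + 4)*(-10) = (5/2)*(-10) = -25)
√(x(-4, w) + s) = √((2 + 0) - 25) = √(2 - 25) = √(-23) = I*√23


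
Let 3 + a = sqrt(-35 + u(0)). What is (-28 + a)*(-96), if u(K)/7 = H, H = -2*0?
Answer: 2976 - 96*I*sqrt(35) ≈ 2976.0 - 567.94*I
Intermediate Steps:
H = 0
u(K) = 0 (u(K) = 7*0 = 0)
a = -3 + I*sqrt(35) (a = -3 + sqrt(-35 + 0) = -3 + sqrt(-35) = -3 + I*sqrt(35) ≈ -3.0 + 5.9161*I)
(-28 + a)*(-96) = (-28 + (-3 + I*sqrt(35)))*(-96) = (-31 + I*sqrt(35))*(-96) = 2976 - 96*I*sqrt(35)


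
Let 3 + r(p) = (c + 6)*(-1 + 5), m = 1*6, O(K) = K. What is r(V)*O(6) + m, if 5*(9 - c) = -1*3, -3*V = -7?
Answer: 1812/5 ≈ 362.40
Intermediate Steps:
m = 6
V = 7/3 (V = -⅓*(-7) = 7/3 ≈ 2.3333)
c = 48/5 (c = 9 - (-1)*3/5 = 9 - ⅕*(-3) = 9 + ⅗ = 48/5 ≈ 9.6000)
r(p) = 297/5 (r(p) = -3 + (48/5 + 6)*(-1 + 5) = -3 + (78/5)*4 = -3 + 312/5 = 297/5)
r(V)*O(6) + m = (297/5)*6 + 6 = 1782/5 + 6 = 1812/5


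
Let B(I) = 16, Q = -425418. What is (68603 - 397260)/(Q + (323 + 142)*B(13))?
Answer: 328657/417978 ≈ 0.78630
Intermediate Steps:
(68603 - 397260)/(Q + (323 + 142)*B(13)) = (68603 - 397260)/(-425418 + (323 + 142)*16) = -328657/(-425418 + 465*16) = -328657/(-425418 + 7440) = -328657/(-417978) = -328657*(-1/417978) = 328657/417978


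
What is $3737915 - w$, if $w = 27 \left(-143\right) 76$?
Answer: $4031351$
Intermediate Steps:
$w = -293436$ ($w = \left(-3861\right) 76 = -293436$)
$3737915 - w = 3737915 - -293436 = 3737915 + 293436 = 4031351$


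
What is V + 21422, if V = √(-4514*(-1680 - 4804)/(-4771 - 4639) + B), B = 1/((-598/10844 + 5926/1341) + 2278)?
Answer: 21422 + I*√18961841409920790635123197318990/78078743697145 ≈ 21422.0 + 55.771*I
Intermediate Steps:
B = 7270902/16594844569 (B = 1/((-598*1/10844 + 5926*(1/1341)) + 2278) = 1/((-299/5422 + 5926/1341) + 2278) = 1/(31729813/7270902 + 2278) = 1/(16594844569/7270902) = 7270902/16594844569 ≈ 0.00043814)
V = I*√18961841409920790635123197318990/78078743697145 (V = √(-4514*(-1680 - 4804)/(-4771 - 4639) + 7270902/16594844569) = √(-4514/((-9410/(-6484))) + 7270902/16594844569) = √(-4514/((-9410*(-1/6484))) + 7270902/16594844569) = √(-4514/4705/3242 + 7270902/16594844569) = √(-4514*3242/4705 + 7270902/16594844569) = √(-14634388/4705 + 7270902/16594844569) = √(-242855360012844862/78078743697145) = I*√18961841409920790635123197318990/78078743697145 ≈ 55.771*I)
V + 21422 = I*√18961841409920790635123197318990/78078743697145 + 21422 = 21422 + I*√18961841409920790635123197318990/78078743697145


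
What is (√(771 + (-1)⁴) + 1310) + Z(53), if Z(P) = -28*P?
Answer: -174 + 2*√193 ≈ -146.22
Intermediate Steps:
(√(771 + (-1)⁴) + 1310) + Z(53) = (√(771 + (-1)⁴) + 1310) - 28*53 = (√(771 + 1) + 1310) - 1484 = (√772 + 1310) - 1484 = (2*√193 + 1310) - 1484 = (1310 + 2*√193) - 1484 = -174 + 2*√193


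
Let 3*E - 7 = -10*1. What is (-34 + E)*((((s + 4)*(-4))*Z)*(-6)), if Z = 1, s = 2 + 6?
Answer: -10080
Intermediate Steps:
s = 8
E = -1 (E = 7/3 + (-10*1)/3 = 7/3 + (⅓)*(-10) = 7/3 - 10/3 = -1)
(-34 + E)*((((s + 4)*(-4))*Z)*(-6)) = (-34 - 1)*((((8 + 4)*(-4))*1)*(-6)) = -35*(12*(-4))*1*(-6) = -35*(-48*1)*(-6) = -(-1680)*(-6) = -35*288 = -10080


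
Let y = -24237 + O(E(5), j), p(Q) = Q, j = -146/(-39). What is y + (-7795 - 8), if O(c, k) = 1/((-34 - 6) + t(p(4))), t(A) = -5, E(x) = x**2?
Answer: -1441801/45 ≈ -32040.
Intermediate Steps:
j = 146/39 (j = -146*(-1/39) = 146/39 ≈ 3.7436)
O(c, k) = -1/45 (O(c, k) = 1/((-34 - 6) - 5) = 1/(-40 - 5) = 1/(-45) = -1/45)
y = -1090666/45 (y = -24237 - 1/45 = -1090666/45 ≈ -24237.)
y + (-7795 - 8) = -1090666/45 + (-7795 - 8) = -1090666/45 - 7803 = -1441801/45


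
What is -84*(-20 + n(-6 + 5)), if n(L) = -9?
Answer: 2436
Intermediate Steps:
-84*(-20 + n(-6 + 5)) = -84*(-20 - 9) = -84*(-29) = 2436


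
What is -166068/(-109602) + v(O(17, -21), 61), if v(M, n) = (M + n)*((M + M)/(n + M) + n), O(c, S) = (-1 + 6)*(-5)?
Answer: 13076220/6089 ≈ 2147.5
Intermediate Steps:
O(c, S) = -25 (O(c, S) = 5*(-5) = -25)
v(M, n) = (M + n)*(n + 2*M/(M + n)) (v(M, n) = (M + n)*((2*M)/(M + n) + n) = (M + n)*(2*M/(M + n) + n) = (M + n)*(n + 2*M/(M + n)))
-166068/(-109602) + v(O(17, -21), 61) = -166068/(-109602) + (61² + 2*(-25) - 25*61) = -166068*(-1/109602) + (3721 - 50 - 1525) = 9226/6089 + 2146 = 13076220/6089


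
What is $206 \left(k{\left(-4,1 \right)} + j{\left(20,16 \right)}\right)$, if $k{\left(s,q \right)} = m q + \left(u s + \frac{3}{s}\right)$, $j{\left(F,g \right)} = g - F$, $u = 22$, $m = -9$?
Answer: $- \frac{41921}{2} \approx -20961.0$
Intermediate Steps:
$k{\left(s,q \right)} = - 9 q + \frac{3}{s} + 22 s$ ($k{\left(s,q \right)} = - 9 q + \left(22 s + \frac{3}{s}\right) = - 9 q + \left(\frac{3}{s} + 22 s\right) = - 9 q + \frac{3}{s} + 22 s$)
$206 \left(k{\left(-4,1 \right)} + j{\left(20,16 \right)}\right) = 206 \left(\left(\left(-9\right) 1 + \frac{3}{-4} + 22 \left(-4\right)\right) + \left(16 - 20\right)\right) = 206 \left(\left(-9 + 3 \left(- \frac{1}{4}\right) - 88\right) + \left(16 - 20\right)\right) = 206 \left(\left(-9 - \frac{3}{4} - 88\right) - 4\right) = 206 \left(- \frac{391}{4} - 4\right) = 206 \left(- \frac{407}{4}\right) = - \frac{41921}{2}$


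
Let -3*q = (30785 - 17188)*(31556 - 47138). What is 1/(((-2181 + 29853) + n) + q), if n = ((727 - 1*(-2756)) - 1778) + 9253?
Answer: 1/70661448 ≈ 1.4152e-8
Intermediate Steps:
q = 70622818 (q = -(30785 - 17188)*(31556 - 47138)/3 = -13597*(-15582)/3 = -⅓*(-211868454) = 70622818)
n = 10958 (n = ((727 + 2756) - 1778) + 9253 = (3483 - 1778) + 9253 = 1705 + 9253 = 10958)
1/(((-2181 + 29853) + n) + q) = 1/(((-2181 + 29853) + 10958) + 70622818) = 1/((27672 + 10958) + 70622818) = 1/(38630 + 70622818) = 1/70661448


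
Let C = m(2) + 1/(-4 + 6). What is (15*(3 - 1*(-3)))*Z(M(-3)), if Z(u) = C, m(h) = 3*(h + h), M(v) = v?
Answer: 1125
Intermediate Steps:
m(h) = 6*h (m(h) = 3*(2*h) = 6*h)
C = 25/2 (C = 6*2 + 1/(-4 + 6) = 12 + 1/2 = 12 + ½ = 25/2 ≈ 12.500)
Z(u) = 25/2
(15*(3 - 1*(-3)))*Z(M(-3)) = (15*(3 - 1*(-3)))*(25/2) = (15*(3 + 3))*(25/2) = (15*6)*(25/2) = 90*(25/2) = 1125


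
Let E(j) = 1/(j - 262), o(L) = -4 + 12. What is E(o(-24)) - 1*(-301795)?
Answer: 76655929/254 ≈ 3.0180e+5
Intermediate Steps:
o(L) = 8
E(j) = 1/(-262 + j)
E(o(-24)) - 1*(-301795) = 1/(-262 + 8) - 1*(-301795) = 1/(-254) + 301795 = -1/254 + 301795 = 76655929/254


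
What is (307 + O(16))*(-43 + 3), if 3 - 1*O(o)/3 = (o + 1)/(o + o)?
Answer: -50305/4 ≈ -12576.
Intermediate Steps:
O(o) = 9 - 3*(1 + o)/(2*o) (O(o) = 9 - 3*(o + 1)/(o + o) = 9 - 3*(1 + o)/(2*o))
(307 + O(16))*(-43 + 3) = (307 + (3/2)*(-1 + 5*16)/16)*(-43 + 3) = (307 + (3/2)*(1/16)*(-1 + 80))*(-40) = (307 + (3/2)*(1/16)*79)*(-40) = (307 + 237/32)*(-40) = (10061/32)*(-40) = -50305/4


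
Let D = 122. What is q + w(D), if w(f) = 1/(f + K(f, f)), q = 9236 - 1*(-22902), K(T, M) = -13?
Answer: 3503043/109 ≈ 32138.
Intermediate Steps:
q = 32138 (q = 9236 + 22902 = 32138)
w(f) = 1/(-13 + f) (w(f) = 1/(f - 13) = 1/(-13 + f))
q + w(D) = 32138 + 1/(-13 + 122) = 32138 + 1/109 = 3503043/109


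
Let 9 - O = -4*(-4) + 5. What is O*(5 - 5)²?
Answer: 0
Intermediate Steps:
O = -12 (O = 9 - (-4*(-4) + 5) = 9 - (16 + 5) = 9 - 1*21 = 9 - 21 = -12)
O*(5 - 5)² = -12*(5 - 5)² = -12*0² = -12*0 = 0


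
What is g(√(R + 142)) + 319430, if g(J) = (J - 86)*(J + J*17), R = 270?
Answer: 326846 - 3096*√103 ≈ 2.9543e+5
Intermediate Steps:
g(J) = 18*J*(-86 + J) (g(J) = (-86 + J)*(J + 17*J) = (-86 + J)*(18*J) = 18*J*(-86 + J))
g(√(R + 142)) + 319430 = 18*√(270 + 142)*(-86 + √(270 + 142)) + 319430 = 18*√412*(-86 + √412) + 319430 = 18*(2*√103)*(-86 + 2*√103) + 319430 = 36*√103*(-86 + 2*√103) + 319430 = 319430 + 36*√103*(-86 + 2*√103)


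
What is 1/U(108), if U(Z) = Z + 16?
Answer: 1/124 ≈ 0.0080645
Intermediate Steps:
U(Z) = 16 + Z
1/U(108) = 1/(16 + 108) = 1/124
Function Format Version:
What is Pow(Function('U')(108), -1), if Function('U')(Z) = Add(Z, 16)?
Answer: Rational(1, 124) ≈ 0.0080645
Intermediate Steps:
Function('U')(Z) = Add(16, Z)
Pow(Function('U')(108), -1) = Pow(Add(16, 108), -1) = Pow(124, -1) = Rational(1, 124)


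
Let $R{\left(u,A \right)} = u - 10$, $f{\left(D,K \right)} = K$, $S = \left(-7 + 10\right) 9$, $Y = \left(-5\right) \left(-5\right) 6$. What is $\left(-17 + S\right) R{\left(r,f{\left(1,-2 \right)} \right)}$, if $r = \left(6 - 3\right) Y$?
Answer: $4400$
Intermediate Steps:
$Y = 150$ ($Y = 25 \cdot 6 = 150$)
$r = 450$ ($r = \left(6 - 3\right) 150 = 3 \cdot 150 = 450$)
$S = 27$ ($S = 3 \cdot 9 = 27$)
$R{\left(u,A \right)} = -10 + u$ ($R{\left(u,A \right)} = u - 10 = -10 + u$)
$\left(-17 + S\right) R{\left(r,f{\left(1,-2 \right)} \right)} = \left(-17 + 27\right) \left(-10 + 450\right) = 10 \cdot 440 = 4400$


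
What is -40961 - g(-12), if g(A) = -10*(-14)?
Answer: -41101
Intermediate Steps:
g(A) = 140
-40961 - g(-12) = -40961 - 1*140 = -40961 - 140 = -41101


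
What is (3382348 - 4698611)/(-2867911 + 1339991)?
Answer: 1316263/1527920 ≈ 0.86147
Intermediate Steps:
(3382348 - 4698611)/(-2867911 + 1339991) = -1316263/(-1527920) = -1316263*(-1/1527920) = 1316263/1527920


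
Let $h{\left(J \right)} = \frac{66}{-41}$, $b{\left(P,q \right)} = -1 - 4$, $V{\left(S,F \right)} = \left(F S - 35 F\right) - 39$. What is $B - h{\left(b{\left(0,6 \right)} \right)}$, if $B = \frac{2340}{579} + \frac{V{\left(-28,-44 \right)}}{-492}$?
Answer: $\frac{3049}{31652} \approx 0.096329$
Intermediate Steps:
$V{\left(S,F \right)} = -39 - 35 F + F S$ ($V{\left(S,F \right)} = \left(- 35 F + F S\right) - 39 = -39 - 35 F + F S$)
$b{\left(P,q \right)} = -5$
$B = - \frac{47903}{31652}$ ($B = \frac{2340}{579} + \frac{-39 - -1540 - -1232}{-492} = 2340 \cdot \frac{1}{579} + \left(-39 + 1540 + 1232\right) \left(- \frac{1}{492}\right) = \frac{780}{193} + 2733 \left(- \frac{1}{492}\right) = \frac{780}{193} - \frac{911}{164} = - \frac{47903}{31652} \approx -1.5134$)
$h{\left(J \right)} = - \frac{66}{41}$ ($h{\left(J \right)} = 66 \left(- \frac{1}{41}\right) = - \frac{66}{41}$)
$B - h{\left(b{\left(0,6 \right)} \right)} = - \frac{47903}{31652} - - \frac{66}{41} = - \frac{47903}{31652} + \frac{66}{41} = \frac{3049}{31652}$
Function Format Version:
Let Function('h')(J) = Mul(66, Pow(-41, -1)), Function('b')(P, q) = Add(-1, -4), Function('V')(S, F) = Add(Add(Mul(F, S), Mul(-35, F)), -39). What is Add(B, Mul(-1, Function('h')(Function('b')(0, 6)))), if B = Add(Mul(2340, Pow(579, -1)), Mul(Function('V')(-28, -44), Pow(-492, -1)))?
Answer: Rational(3049, 31652) ≈ 0.096329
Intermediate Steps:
Function('V')(S, F) = Add(-39, Mul(-35, F), Mul(F, S)) (Function('V')(S, F) = Add(Add(Mul(-35, F), Mul(F, S)), -39) = Add(-39, Mul(-35, F), Mul(F, S)))
Function('b')(P, q) = -5
B = Rational(-47903, 31652) (B = Add(Mul(2340, Pow(579, -1)), Mul(Add(-39, Mul(-35, -44), Mul(-44, -28)), Pow(-492, -1))) = Add(Mul(2340, Rational(1, 579)), Mul(Add(-39, 1540, 1232), Rational(-1, 492))) = Add(Rational(780, 193), Mul(2733, Rational(-1, 492))) = Add(Rational(780, 193), Rational(-911, 164)) = Rational(-47903, 31652) ≈ -1.5134)
Function('h')(J) = Rational(-66, 41) (Function('h')(J) = Mul(66, Rational(-1, 41)) = Rational(-66, 41))
Add(B, Mul(-1, Function('h')(Function('b')(0, 6)))) = Add(Rational(-47903, 31652), Mul(-1, Rational(-66, 41))) = Add(Rational(-47903, 31652), Rational(66, 41)) = Rational(3049, 31652)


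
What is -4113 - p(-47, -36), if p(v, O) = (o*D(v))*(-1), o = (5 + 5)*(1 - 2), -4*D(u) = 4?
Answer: -4103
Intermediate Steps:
D(u) = -1 (D(u) = -1/4*4 = -1)
o = -10 (o = 10*(-1) = -10)
p(v, O) = -10 (p(v, O) = -10*(-1)*(-1) = 10*(-1) = -10)
-4113 - p(-47, -36) = -4113 - 1*(-10) = -4113 + 10 = -4103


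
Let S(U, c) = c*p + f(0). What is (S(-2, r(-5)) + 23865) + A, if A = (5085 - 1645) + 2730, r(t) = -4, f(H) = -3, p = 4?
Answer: 30016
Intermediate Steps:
A = 6170 (A = 3440 + 2730 = 6170)
S(U, c) = -3 + 4*c (S(U, c) = c*4 - 3 = 4*c - 3 = -3 + 4*c)
(S(-2, r(-5)) + 23865) + A = ((-3 + 4*(-4)) + 23865) + 6170 = ((-3 - 16) + 23865) + 6170 = (-19 + 23865) + 6170 = 23846 + 6170 = 30016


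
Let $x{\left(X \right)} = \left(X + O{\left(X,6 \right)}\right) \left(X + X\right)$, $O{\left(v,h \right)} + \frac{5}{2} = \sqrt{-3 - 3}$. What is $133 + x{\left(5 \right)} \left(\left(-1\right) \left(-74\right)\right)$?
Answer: $1983 + 740 i \sqrt{6} \approx 1983.0 + 1812.6 i$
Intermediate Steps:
$O{\left(v,h \right)} = - \frac{5}{2} + i \sqrt{6}$ ($O{\left(v,h \right)} = - \frac{5}{2} + \sqrt{-3 - 3} = - \frac{5}{2} + \sqrt{-6} = - \frac{5}{2} + i \sqrt{6}$)
$x{\left(X \right)} = 2 X \left(- \frac{5}{2} + X + i \sqrt{6}\right)$ ($x{\left(X \right)} = \left(X - \left(\frac{5}{2} - i \sqrt{6}\right)\right) \left(X + X\right) = \left(- \frac{5}{2} + X + i \sqrt{6}\right) 2 X = 2 X \left(- \frac{5}{2} + X + i \sqrt{6}\right)$)
$133 + x{\left(5 \right)} \left(\left(-1\right) \left(-74\right)\right) = 133 + 5 \left(-5 + 2 \cdot 5 + 2 i \sqrt{6}\right) \left(\left(-1\right) \left(-74\right)\right) = 133 + 5 \left(-5 + 10 + 2 i \sqrt{6}\right) 74 = 133 + 5 \left(5 + 2 i \sqrt{6}\right) 74 = 133 + \left(25 + 10 i \sqrt{6}\right) 74 = 133 + \left(1850 + 740 i \sqrt{6}\right) = 1983 + 740 i \sqrt{6}$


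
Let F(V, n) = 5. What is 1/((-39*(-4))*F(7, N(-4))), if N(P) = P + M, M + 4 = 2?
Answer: 1/780 ≈ 0.0012821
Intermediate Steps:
M = -2 (M = -4 + 2 = -2)
N(P) = -2 + P (N(P) = P - 2 = -2 + P)
1/((-39*(-4))*F(7, N(-4))) = 1/(-39*(-4)*5) = 1/(156*5) = 1/780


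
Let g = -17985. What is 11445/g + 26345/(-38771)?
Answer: -561192/426481 ≈ -1.3159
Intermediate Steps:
11445/g + 26345/(-38771) = 11445/(-17985) + 26345/(-38771) = 11445*(-1/17985) + 26345*(-1/38771) = -7/11 - 26345/38771 = -561192/426481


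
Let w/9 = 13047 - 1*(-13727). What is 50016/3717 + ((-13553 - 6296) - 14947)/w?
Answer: 662378818/49759479 ≈ 13.312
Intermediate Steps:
w = 240966 (w = 9*(13047 - 1*(-13727)) = 9*(13047 + 13727) = 9*26774 = 240966)
50016/3717 + ((-13553 - 6296) - 14947)/w = 50016/3717 + ((-13553 - 6296) - 14947)/240966 = 50016*(1/3717) + (-19849 - 14947)*(1/240966) = 16672/1239 - 34796*1/240966 = 16672/1239 - 17398/120483 = 662378818/49759479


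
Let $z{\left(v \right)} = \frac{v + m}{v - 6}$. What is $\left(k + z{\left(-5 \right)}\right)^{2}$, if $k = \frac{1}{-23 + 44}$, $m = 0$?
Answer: $\frac{13456}{53361} \approx 0.25217$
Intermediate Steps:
$z{\left(v \right)} = \frac{v}{-6 + v}$ ($z{\left(v \right)} = \frac{v + 0}{v - 6} = \frac{v}{-6 + v}$)
$k = \frac{1}{21} \approx 0.047619$
$\left(k + z{\left(-5 \right)}\right)^{2} = \left(\frac{1}{21} - \frac{5}{-6 - 5}\right)^{2} = \left(\frac{1}{21} - \frac{5}{-11}\right)^{2} = \left(\frac{1}{21} - - \frac{5}{11}\right)^{2} = \left(\frac{1}{21} + \frac{5}{11}\right)^{2} = \left(\frac{116}{231}\right)^{2} = \frac{13456}{53361}$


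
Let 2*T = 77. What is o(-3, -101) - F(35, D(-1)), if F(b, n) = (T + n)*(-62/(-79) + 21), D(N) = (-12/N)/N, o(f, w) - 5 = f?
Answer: -90897/158 ≈ -575.30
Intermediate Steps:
T = 77/2 (T = (½)*77 = 77/2 ≈ 38.500)
o(f, w) = 5 + f
D(N) = -12/N²
F(b, n) = 132517/158 + 1721*n/79 (F(b, n) = (77/2 + n)*(-62/(-79) + 21) = (77/2 + n)*(-62*(-1/79) + 21) = (77/2 + n)*(62/79 + 21) = (77/2 + n)*(1721/79) = 132517/158 + 1721*n/79)
o(-3, -101) - F(35, D(-1)) = (5 - 3) - (132517/158 + 1721*(-12/(-1)²)/79) = 2 - (132517/158 + 1721*(-12*1)/79) = 2 - (132517/158 + (1721/79)*(-12)) = 2 - (132517/158 - 20652/79) = 2 - 1*91213/158 = 2 - 91213/158 = -90897/158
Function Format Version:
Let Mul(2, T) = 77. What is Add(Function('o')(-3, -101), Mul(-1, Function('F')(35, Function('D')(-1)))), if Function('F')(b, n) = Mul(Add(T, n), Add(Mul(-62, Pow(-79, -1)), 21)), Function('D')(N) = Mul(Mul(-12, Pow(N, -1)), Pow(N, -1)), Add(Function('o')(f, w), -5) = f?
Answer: Rational(-90897, 158) ≈ -575.30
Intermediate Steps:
T = Rational(77, 2) (T = Mul(Rational(1, 2), 77) = Rational(77, 2) ≈ 38.500)
Function('o')(f, w) = Add(5, f)
Function('D')(N) = Mul(-12, Pow(N, -2))
Function('F')(b, n) = Add(Rational(132517, 158), Mul(Rational(1721, 79), n)) (Function('F')(b, n) = Mul(Add(Rational(77, 2), n), Add(Mul(-62, Pow(-79, -1)), 21)) = Mul(Add(Rational(77, 2), n), Add(Mul(-62, Rational(-1, 79)), 21)) = Mul(Add(Rational(77, 2), n), Add(Rational(62, 79), 21)) = Mul(Add(Rational(77, 2), n), Rational(1721, 79)) = Add(Rational(132517, 158), Mul(Rational(1721, 79), n)))
Add(Function('o')(-3, -101), Mul(-1, Function('F')(35, Function('D')(-1)))) = Add(Add(5, -3), Mul(-1, Add(Rational(132517, 158), Mul(Rational(1721, 79), Mul(-12, Pow(-1, -2)))))) = Add(2, Mul(-1, Add(Rational(132517, 158), Mul(Rational(1721, 79), Mul(-12, 1))))) = Add(2, Mul(-1, Add(Rational(132517, 158), Mul(Rational(1721, 79), -12)))) = Add(2, Mul(-1, Add(Rational(132517, 158), Rational(-20652, 79)))) = Add(2, Mul(-1, Rational(91213, 158))) = Add(2, Rational(-91213, 158)) = Rational(-90897, 158)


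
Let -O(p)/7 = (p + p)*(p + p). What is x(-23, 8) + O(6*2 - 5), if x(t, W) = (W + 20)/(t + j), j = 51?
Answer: -1371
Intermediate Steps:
O(p) = -28*p² (O(p) = -7*(p + p)*(p + p) = -7*2*p*2*p = -28*p²)
x(t, W) = (20 + W)/(51 + t) (x(t, W) = (W + 20)/(t + 51) = (20 + W)/(51 + t))
x(-23, 8) + O(6*2 - 5) = (20 + 8)/(51 - 23) - 28*(6*2 - 5)² = 28/28 - 28*(12 - 5)² = (1/28)*28 - 28*7² = 1 - 28*49 = 1 - 1372 = -1371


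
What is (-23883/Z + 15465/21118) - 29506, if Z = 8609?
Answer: -5364705481181/181804862 ≈ -29508.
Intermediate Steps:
(-23883/Z + 15465/21118) - 29506 = (-23883/8609 + 15465/21118) - 29506 = -371223009/181804862 - 29506 = -5364705481181/181804862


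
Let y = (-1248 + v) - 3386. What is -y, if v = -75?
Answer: 4709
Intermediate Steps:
y = -4709 (y = (-1248 - 75) - 3386 = -1323 - 3386 = -4709)
-y = -1*(-4709) = 4709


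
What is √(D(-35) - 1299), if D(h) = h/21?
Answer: I*√11706/3 ≈ 36.065*I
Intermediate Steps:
D(h) = h/21 (D(h) = h*(1/21) = h/21)
√(D(-35) - 1299) = √((1/21)*(-35) - 1299) = √(-5/3 - 1299) = √(-3902/3) = I*√11706/3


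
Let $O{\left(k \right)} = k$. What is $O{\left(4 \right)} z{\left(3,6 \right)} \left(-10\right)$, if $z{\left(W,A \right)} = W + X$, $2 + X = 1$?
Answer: $-80$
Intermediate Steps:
$X = -1$ ($X = -2 + 1 = -1$)
$z{\left(W,A \right)} = -1 + W$ ($z{\left(W,A \right)} = W - 1 = -1 + W$)
$O{\left(4 \right)} z{\left(3,6 \right)} \left(-10\right) = 4 \left(-1 + 3\right) \left(-10\right) = 4 \cdot 2 \left(-10\right) = 8 \left(-10\right) = -80$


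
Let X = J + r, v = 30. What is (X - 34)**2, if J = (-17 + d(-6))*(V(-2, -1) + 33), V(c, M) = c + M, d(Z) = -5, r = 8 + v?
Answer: 430336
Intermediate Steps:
r = 38 (r = 8 + 30 = 38)
V(c, M) = M + c
J = -660 (J = (-17 - 5)*((-1 - 2) + 33) = -22*(-3 + 33) = -22*30 = -660)
X = -622 (X = -660 + 38 = -622)
(X - 34)**2 = (-622 - 34)**2 = (-656)**2 = 430336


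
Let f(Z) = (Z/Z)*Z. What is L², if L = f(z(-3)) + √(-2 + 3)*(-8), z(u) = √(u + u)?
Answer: (8 - I*√6)² ≈ 58.0 - 39.192*I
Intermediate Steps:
z(u) = √2*√u (z(u) = √(2*u) = √2*√u)
f(Z) = Z (f(Z) = 1*Z = Z)
L = -8 + I*√6 (L = √2*√(-3) + √(-2 + 3)*(-8) = √2*(I*√3) + √1*(-8) = I*√6 + 1*(-8) = I*√6 - 8 = -8 + I*√6 ≈ -8.0 + 2.4495*I)
L² = (-8 + I*√6)²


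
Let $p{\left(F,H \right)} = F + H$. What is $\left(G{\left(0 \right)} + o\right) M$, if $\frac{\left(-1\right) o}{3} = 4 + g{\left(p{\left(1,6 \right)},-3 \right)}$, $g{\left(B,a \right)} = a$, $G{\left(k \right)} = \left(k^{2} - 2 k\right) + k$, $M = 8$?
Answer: $-24$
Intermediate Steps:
$G{\left(k \right)} = k^{2} - k$
$o = -3$ ($o = - 3 \left(4 - 3\right) = \left(-3\right) 1 = -3$)
$\left(G{\left(0 \right)} + o\right) M = \left(0 \left(-1 + 0\right) - 3\right) 8 = \left(0 \left(-1\right) - 3\right) 8 = \left(0 - 3\right) 8 = \left(-3\right) 8 = -24$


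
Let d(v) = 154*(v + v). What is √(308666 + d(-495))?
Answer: √156206 ≈ 395.23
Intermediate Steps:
d(v) = 308*v (d(v) = 154*(2*v) = 308*v)
√(308666 + d(-495)) = √(308666 + 308*(-495)) = √(308666 - 152460) = √156206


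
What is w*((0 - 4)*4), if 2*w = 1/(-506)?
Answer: 4/253 ≈ 0.015810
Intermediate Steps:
w = -1/1012 (w = (1/2)/(-506) = (1/2)*(-1/506) = -1/1012 ≈ -0.00098814)
w*((0 - 4)*4) = -(0 - 4)*4/1012 = -(-1)*4/253 = -1/1012*(-16) = 4/253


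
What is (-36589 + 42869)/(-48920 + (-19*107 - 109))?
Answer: -3140/25531 ≈ -0.12299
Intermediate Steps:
(-36589 + 42869)/(-48920 + (-19*107 - 109)) = 6280/(-48920 + (-2033 - 109)) = 6280/(-48920 - 2142) = 6280/(-51062) = 6280*(-1/51062) = -3140/25531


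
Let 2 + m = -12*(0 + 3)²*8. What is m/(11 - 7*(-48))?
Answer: -866/347 ≈ -2.4957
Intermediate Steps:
m = -866 (m = -2 - 12*(0 + 3)²*8 = -2 - 12*3²*8 = -2 - 12*9*8 = -2 - 108*8 = -2 - 864 = -866)
m/(11 - 7*(-48)) = -866/(11 - 7*(-48)) = -866/(11 + 336) = -866/347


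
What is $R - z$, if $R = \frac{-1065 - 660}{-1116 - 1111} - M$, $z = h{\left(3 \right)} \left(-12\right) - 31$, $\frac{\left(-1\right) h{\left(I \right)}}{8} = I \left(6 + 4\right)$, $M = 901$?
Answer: $- \frac{8349525}{2227} \approx -3749.2$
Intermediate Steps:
$h{\left(I \right)} = - 80 I$ ($h{\left(I \right)} = - 8 I \left(6 + 4\right) = - 8 I 10 = - 8 \cdot 10 I = - 80 I$)
$z = 2849$ ($z = \left(-80\right) 3 \left(-12\right) - 31 = \left(-240\right) \left(-12\right) - 31 = 2880 - 31 = 2849$)
$R = - \frac{2004802}{2227}$ ($R = \frac{-1065 - 660}{-1116 - 1111} - 901 = - \frac{1725}{-2227} - 901 = \left(-1725\right) \left(- \frac{1}{2227}\right) - 901 = \frac{1725}{2227} - 901 = - \frac{2004802}{2227} \approx -900.23$)
$R - z = - \frac{2004802}{2227} - 2849 = - \frac{8349525}{2227}$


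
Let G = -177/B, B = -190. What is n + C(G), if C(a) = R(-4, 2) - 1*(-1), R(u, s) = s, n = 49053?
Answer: 49056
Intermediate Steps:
G = 177/190 (G = -177/(-190) = -177*(-1/190) = 177/190 ≈ 0.93158)
C(a) = 3 (C(a) = 2 - 1*(-1) = 2 + 1 = 3)
n + C(G) = 49053 + 3 = 49056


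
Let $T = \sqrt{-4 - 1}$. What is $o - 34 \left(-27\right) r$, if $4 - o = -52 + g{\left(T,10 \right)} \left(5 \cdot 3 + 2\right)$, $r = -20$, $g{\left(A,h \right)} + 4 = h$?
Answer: $-18406$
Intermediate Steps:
$T = i \sqrt{5}$ ($T = \sqrt{-5} = i \sqrt{5} \approx 2.2361 i$)
$g{\left(A,h \right)} = -4 + h$
$o = -46$ ($o = 4 - \left(-52 + \left(-4 + 10\right) \left(5 \cdot 3 + 2\right)\right) = 4 - \left(-52 + 6 \left(15 + 2\right)\right) = 4 - \left(-52 + 6 \cdot 17\right) = 4 - \left(-52 + 102\right) = 4 - 50 = -46$)
$o - 34 \left(-27\right) r = -46 - 34 \left(-27\right) \left(-20\right) = -46 - \left(-918\right) \left(-20\right) = -46 - 18360 = -18406$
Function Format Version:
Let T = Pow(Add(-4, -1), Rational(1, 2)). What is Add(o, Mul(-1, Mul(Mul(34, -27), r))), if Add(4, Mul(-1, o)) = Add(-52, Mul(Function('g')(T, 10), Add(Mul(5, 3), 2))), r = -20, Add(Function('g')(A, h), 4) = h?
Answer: -18406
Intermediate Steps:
T = Mul(I, Pow(5, Rational(1, 2))) (T = Pow(-5, Rational(1, 2)) = Mul(I, Pow(5, Rational(1, 2))) ≈ Mul(2.2361, I))
Function('g')(A, h) = Add(-4, h)
o = -46 (o = Add(4, Mul(-1, Add(-52, Mul(Add(-4, 10), Add(Mul(5, 3), 2))))) = Add(4, Mul(-1, Add(-52, Mul(6, Add(15, 2))))) = Add(4, Mul(-1, Add(-52, Mul(6, 17)))) = Add(4, Mul(-1, Add(-52, 102))) = Add(4, Mul(-1, 50)) = Add(4, -50) = -46)
Add(o, Mul(-1, Mul(Mul(34, -27), r))) = Add(-46, Mul(-1, Mul(Mul(34, -27), -20))) = Add(-46, Mul(-1, Mul(-918, -20))) = Add(-46, Mul(-1, 18360)) = Add(-46, -18360) = -18406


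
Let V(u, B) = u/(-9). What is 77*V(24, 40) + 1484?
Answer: 3836/3 ≈ 1278.7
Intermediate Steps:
V(u, B) = -u/9 (V(u, B) = u*(-⅑) = -u/9)
77*V(24, 40) + 1484 = 77*(-⅑*24) + 1484 = 77*(-8/3) + 1484 = -616/3 + 1484 = 3836/3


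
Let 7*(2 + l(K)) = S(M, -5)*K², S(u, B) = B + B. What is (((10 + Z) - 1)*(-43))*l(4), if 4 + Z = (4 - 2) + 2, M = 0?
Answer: 67338/7 ≈ 9619.7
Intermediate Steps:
S(u, B) = 2*B
l(K) = -2 - 10*K²/7 (l(K) = -2 + ((2*(-5))*K²)/7 = -2 + (-10*K²)/7 = -2 - 10*K²/7)
Z = 0 (Z = -4 + ((4 - 2) + 2) = -4 + (2 + 2) = -4 + 4 = 0)
(((10 + Z) - 1)*(-43))*l(4) = (((10 + 0) - 1)*(-43))*(-2 - 10/7*4²) = ((10 - 1)*(-43))*(-2 - 10/7*16) = (9*(-43))*(-2 - 160/7) = -387*(-174/7) = 67338/7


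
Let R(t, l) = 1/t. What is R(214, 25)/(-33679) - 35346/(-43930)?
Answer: 127374696973/158308476290 ≈ 0.80460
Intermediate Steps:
R(214, 25)/(-33679) - 35346/(-43930) = 1/(214*(-33679)) - 35346/(-43930) = (1/214)*(-1/33679) - 35346*(-1/43930) = -1/7207306 + 17673/21965 = 127374696973/158308476290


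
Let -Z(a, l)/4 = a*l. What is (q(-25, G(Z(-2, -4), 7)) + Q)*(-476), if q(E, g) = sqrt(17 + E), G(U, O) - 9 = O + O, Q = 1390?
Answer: -661640 - 952*I*sqrt(2) ≈ -6.6164e+5 - 1346.3*I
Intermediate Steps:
Z(a, l) = -4*a*l
G(U, O) = 9 + 2*O (G(U, O) = 9 + (O + O) = 9 + 2*O)
(q(-25, G(Z(-2, -4), 7)) + Q)*(-476) = (sqrt(17 - 25) + 1390)*(-476) = (sqrt(-8) + 1390)*(-476) = (2*I*sqrt(2) + 1390)*(-476) = (1390 + 2*I*sqrt(2))*(-476) = -661640 - 952*I*sqrt(2)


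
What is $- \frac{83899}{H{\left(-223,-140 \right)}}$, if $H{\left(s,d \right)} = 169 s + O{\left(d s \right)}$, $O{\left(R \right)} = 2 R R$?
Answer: $- \frac{83899}{1949339113} \approx -4.304 \cdot 10^{-5}$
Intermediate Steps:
$O{\left(R \right)} = 2 R^{2}$
$H{\left(s,d \right)} = 169 s + 2 d^{2} s^{2}$ ($H{\left(s,d \right)} = 169 s + 2 \left(d s\right)^{2} = 169 s + 2 d^{2} s^{2}$)
$- \frac{83899}{H{\left(-223,-140 \right)}} = - \frac{83899}{\left(-223\right) \left(169 + 2 \left(-223\right) \left(-140\right)^{2}\right)} = - \frac{83899}{\left(-223\right) \left(169 + 2 \left(-223\right) 19600\right)} = - \frac{83899}{\left(-223\right) \left(169 - 8741600\right)} = - \frac{83899}{\left(-223\right) \left(-8741431\right)} = - \frac{83899}{1949339113}$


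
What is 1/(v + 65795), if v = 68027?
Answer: 1/133822 ≈ 7.4726e-6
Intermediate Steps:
1/(v + 65795) = 1/(68027 + 65795) = 1/133822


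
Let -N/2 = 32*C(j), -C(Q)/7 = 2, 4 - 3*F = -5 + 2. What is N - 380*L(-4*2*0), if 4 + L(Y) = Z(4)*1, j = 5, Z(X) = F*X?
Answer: -3392/3 ≈ -1130.7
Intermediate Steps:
F = 7/3 (F = 4/3 - (-5 + 2)/3 = 4/3 - ⅓*(-3) = 4/3 + 1 = 7/3 ≈ 2.3333)
Z(X) = 7*X/3
C(Q) = -14 (C(Q) = -7*2 = -14)
L(Y) = 16/3 (L(Y) = -4 + ((7/3)*4)*1 = -4 + (28/3)*1 = -4 + 28/3 = 16/3)
N = 896 (N = -64*(-14) = -2*(-448) = 896)
N - 380*L(-4*2*0) = 896 - 380*16/3 = 896 - 6080/3 = -3392/3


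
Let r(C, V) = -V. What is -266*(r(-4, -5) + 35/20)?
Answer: -3591/2 ≈ -1795.5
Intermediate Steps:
-266*(r(-4, -5) + 35/20) = -266*(-1*(-5) + 35/20) = -266*(5 + 35*(1/20)) = -266*(5 + 7/4) = -266*27/4 = -3591/2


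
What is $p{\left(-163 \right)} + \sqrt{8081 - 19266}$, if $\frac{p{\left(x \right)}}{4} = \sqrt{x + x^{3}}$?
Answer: $i \left(\sqrt{11185} + 4 \sqrt{4330910}\right) \approx 8430.1 i$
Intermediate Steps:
$p{\left(x \right)} = 4 \sqrt{x + x^{3}}$
$p{\left(-163 \right)} + \sqrt{8081 - 19266} = 4 \sqrt{-163 + \left(-163\right)^{3}} + \sqrt{8081 - 19266} = 4 \sqrt{-163 - 4330747} + \sqrt{-11185} = 4 \sqrt{-4330910} + i \sqrt{11185} = 4 i \sqrt{4330910} + i \sqrt{11185} = i \sqrt{11185} + 4 i \sqrt{4330910}$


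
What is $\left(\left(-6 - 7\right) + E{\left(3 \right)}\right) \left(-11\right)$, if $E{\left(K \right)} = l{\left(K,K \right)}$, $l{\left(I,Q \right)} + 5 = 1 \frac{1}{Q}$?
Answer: $\frac{583}{3} \approx 194.33$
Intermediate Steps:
$l{\left(I,Q \right)} = -5 + \frac{1}{Q}$ ($l{\left(I,Q \right)} = -5 + 1 \frac{1}{Q} = -5 + \frac{1}{Q}$)
$E{\left(K \right)} = -5 + \frac{1}{K}$
$\left(\left(-6 - 7\right) + E{\left(3 \right)}\right) \left(-11\right) = \left(\left(-6 - 7\right) - \left(5 - \frac{1}{3}\right)\right) \left(-11\right) = \left(-13 + \left(-5 + \frac{1}{3}\right)\right) \left(-11\right) = \left(-13 - \frac{14}{3}\right) \left(-11\right) = \left(- \frac{53}{3}\right) \left(-11\right) = \frac{583}{3}$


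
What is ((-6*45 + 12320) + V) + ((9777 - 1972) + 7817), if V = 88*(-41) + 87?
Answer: 24151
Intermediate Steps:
V = -3521 (V = -3608 + 87 = -3521)
((-6*45 + 12320) + V) + ((9777 - 1972) + 7817) = ((-6*45 + 12320) - 3521) + ((9777 - 1972) + 7817) = ((-270 + 12320) - 3521) + (7805 + 7817) = (12050 - 3521) + 15622 = 8529 + 15622 = 24151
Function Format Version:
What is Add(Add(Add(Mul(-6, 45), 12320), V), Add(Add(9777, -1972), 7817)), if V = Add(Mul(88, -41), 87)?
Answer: 24151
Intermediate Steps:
V = -3521 (V = Add(-3608, 87) = -3521)
Add(Add(Add(Mul(-6, 45), 12320), V), Add(Add(9777, -1972), 7817)) = Add(Add(Add(Mul(-6, 45), 12320), -3521), Add(Add(9777, -1972), 7817)) = Add(Add(Add(-270, 12320), -3521), Add(7805, 7817)) = Add(Add(12050, -3521), 15622) = Add(8529, 15622) = 24151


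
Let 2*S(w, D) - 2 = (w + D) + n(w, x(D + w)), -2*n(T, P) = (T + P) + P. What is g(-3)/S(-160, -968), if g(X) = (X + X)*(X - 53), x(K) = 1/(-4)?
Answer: -2688/4183 ≈ -0.64260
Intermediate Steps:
x(K) = -¼
n(T, P) = -P - T/2 (n(T, P) = -((T + P) + P)/2 = -((P + T) + P)/2 = -(T + 2*P)/2 = -P - T/2)
S(w, D) = 9/8 + D/2 + w/4 (S(w, D) = 1 + ((w + D) + (-1*(-¼) - w/2))/2 = 1 + ((D + w) + (¼ - w/2))/2 = 1 + (¼ + D + w/2)/2 = 1 + (⅛ + D/2 + w/4) = 9/8 + D/2 + w/4)
g(X) = 2*X*(-53 + X) (g(X) = (2*X)*(-53 + X) = 2*X*(-53 + X))
g(-3)/S(-160, -968) = (2*(-3)*(-53 - 3))/(9/8 + (½)*(-968) + (¼)*(-160)) = (2*(-3)*(-56))/(9/8 - 484 - 40) = 336/(-4183/8) = 336*(-8/4183) = -2688/4183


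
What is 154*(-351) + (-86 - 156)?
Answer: -54296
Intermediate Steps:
154*(-351) + (-86 - 156) = -54054 - 242 = -54296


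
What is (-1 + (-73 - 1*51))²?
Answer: 15625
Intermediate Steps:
(-1 + (-73 - 1*51))² = (-1 + (-73 - 51))² = (-1 - 124)² = (-125)² = 15625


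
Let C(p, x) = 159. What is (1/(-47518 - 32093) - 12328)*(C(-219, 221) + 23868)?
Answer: -7860388271681/26537 ≈ -2.9620e+8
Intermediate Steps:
(1/(-47518 - 32093) - 12328)*(C(-219, 221) + 23868) = (1/(-47518 - 32093) - 12328)*(159 + 23868) = (1/(-79611) - 12328)*24027 = (-1/79611 - 12328)*24027 = -981444409/79611*24027 = -7860388271681/26537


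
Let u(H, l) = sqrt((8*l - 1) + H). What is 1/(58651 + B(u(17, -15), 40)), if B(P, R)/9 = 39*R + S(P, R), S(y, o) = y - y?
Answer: 1/72691 ≈ 1.3757e-5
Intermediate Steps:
S(y, o) = 0
u(H, l) = sqrt(-1 + H + 8*l) (u(H, l) = sqrt((-1 + 8*l) + H) = sqrt(-1 + H + 8*l))
B(P, R) = 351*R (B(P, R) = 9*(39*R + 0) = 9*(39*R) = 351*R)
1/(58651 + B(u(17, -15), 40)) = 1/(58651 + 351*40) = 1/(58651 + 14040) = 1/72691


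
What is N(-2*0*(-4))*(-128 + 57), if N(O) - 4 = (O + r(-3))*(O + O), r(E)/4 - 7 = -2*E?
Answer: -284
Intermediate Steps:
r(E) = 28 - 8*E (r(E) = 28 + 4*(-2*E) = 28 - 8*E)
N(O) = 4 + 2*O*(52 + O) (N(O) = 4 + (O + (28 - 8*(-3)))*(O + O) = 4 + (O + (28 + 24))*(2*O) = 4 + (O + 52)*(2*O) = 4 + (52 + O)*(2*O) = 4 + 2*O*(52 + O))
N(-2*0*(-4))*(-128 + 57) = (4 + 2*(-2*0*(-4))² + 104*(-2*0*(-4)))*(-128 + 57) = (4 + 2*(0*(-4))² + 104*(0*(-4)))*(-71) = (4 + 2*0² + 104*0)*(-71) = (4 + 2*0 + 0)*(-71) = (4 + 0 + 0)*(-71) = 4*(-71) = -284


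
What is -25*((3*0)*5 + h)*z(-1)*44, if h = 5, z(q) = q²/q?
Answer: 5500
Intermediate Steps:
z(q) = q
-25*((3*0)*5 + h)*z(-1)*44 = -25*((3*0)*5 + 5)*(-1)*44 = -25*(0*5 + 5)*(-1)*44 = -25*(0 + 5)*(-1)*44 = -125*(-1)*44 = -25*(-5)*44 = 125*44 = 5500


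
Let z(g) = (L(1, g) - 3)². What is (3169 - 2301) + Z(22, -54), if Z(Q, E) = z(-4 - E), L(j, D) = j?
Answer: 872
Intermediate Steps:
z(g) = 4 (z(g) = (1 - 3)² = (-2)² = 4)
Z(Q, E) = 4
(3169 - 2301) + Z(22, -54) = (3169 - 2301) + 4 = 868 + 4 = 872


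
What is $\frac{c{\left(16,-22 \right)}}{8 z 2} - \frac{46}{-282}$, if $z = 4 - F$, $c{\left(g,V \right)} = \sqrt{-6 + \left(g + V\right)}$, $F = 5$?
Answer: $\frac{23}{141} - \frac{i \sqrt{3}}{8} \approx 0.16312 - 0.21651 i$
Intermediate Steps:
$c{\left(g,V \right)} = \sqrt{-6 + V + g}$ ($c{\left(g,V \right)} = \sqrt{-6 + \left(V + g\right)} = \sqrt{-6 + V + g}$)
$z = -1$ ($z = 4 - 5 = -1$)
$\frac{c{\left(16,-22 \right)}}{8 z 2} - \frac{46}{-282} = \frac{\sqrt{-6 - 22 + 16}}{8 \left(-1\right) 2} - \frac{46}{-282} = \frac{\sqrt{-12}}{\left(-8\right) 2} - - \frac{23}{141} = \frac{2 i \sqrt{3}}{-16} + \frac{23}{141} = 2 i \sqrt{3} \left(- \frac{1}{16}\right) + \frac{23}{141} = - \frac{i \sqrt{3}}{8} + \frac{23}{141} = \frac{23}{141} - \frac{i \sqrt{3}}{8}$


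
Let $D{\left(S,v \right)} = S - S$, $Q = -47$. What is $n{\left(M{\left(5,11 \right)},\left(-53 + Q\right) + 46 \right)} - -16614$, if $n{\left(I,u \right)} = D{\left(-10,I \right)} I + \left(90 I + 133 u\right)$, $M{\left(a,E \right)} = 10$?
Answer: $10332$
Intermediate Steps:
$D{\left(S,v \right)} = 0$
$n{\left(I,u \right)} = 90 I + 133 u$ ($n{\left(I,u \right)} = 0 I + \left(90 I + 133 u\right) = 0 + \left(90 I + 133 u\right) = 90 I + 133 u$)
$n{\left(M{\left(5,11 \right)},\left(-53 + Q\right) + 46 \right)} - -16614 = \left(90 \cdot 10 + 133 \left(\left(-53 - 47\right) + 46\right)\right) - -16614 = \left(900 + 133 \left(-100 + 46\right)\right) + 16614 = \left(900 + 133 \left(-54\right)\right) + 16614 = \left(900 - 7182\right) + 16614 = -6282 + 16614 = 10332$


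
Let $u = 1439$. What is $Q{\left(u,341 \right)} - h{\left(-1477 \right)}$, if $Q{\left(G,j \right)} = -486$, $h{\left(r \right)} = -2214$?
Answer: $1728$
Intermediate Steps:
$Q{\left(u,341 \right)} - h{\left(-1477 \right)} = -486 - -2214 = -486 + 2214 = 1728$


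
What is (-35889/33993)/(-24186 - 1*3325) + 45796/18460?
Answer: 3569019246554/1438620755715 ≈ 2.4809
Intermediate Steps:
(-35889/33993)/(-24186 - 1*3325) + 45796/18460 = (-35889*1/33993)/(-24186 - 3325) + 45796*(1/18460) = -11963/11331/(-27511) + 11449/4615 = -11963/11331*(-1/27511) + 11449/4615 = 11963/311727141 + 11449/4615 = 3569019246554/1438620755715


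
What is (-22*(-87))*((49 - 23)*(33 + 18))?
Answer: 2537964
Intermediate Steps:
(-22*(-87))*((49 - 23)*(33 + 18)) = 1914*(26*51) = 1914*1326 = 2537964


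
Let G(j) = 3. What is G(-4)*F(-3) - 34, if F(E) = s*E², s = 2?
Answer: 20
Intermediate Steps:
F(E) = 2*E²
G(-4)*F(-3) - 34 = 3*(2*(-3)²) - 34 = 3*(2*9) - 34 = 3*18 - 34 = 54 - 34 = 20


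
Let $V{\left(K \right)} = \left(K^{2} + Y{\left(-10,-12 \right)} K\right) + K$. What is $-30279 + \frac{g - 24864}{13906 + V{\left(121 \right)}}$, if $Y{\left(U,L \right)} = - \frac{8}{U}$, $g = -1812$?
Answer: $- \frac{1088745069}{35956} \approx -30280.0$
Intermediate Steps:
$V{\left(K \right)} = K^{2} + \frac{9 K}{5}$ ($V{\left(K \right)} = \left(K^{2} + - \frac{8}{-10} K\right) + K = \left(K^{2} + \left(-8\right) \left(- \frac{1}{10}\right) K\right) + K = \left(K^{2} + \frac{4 K}{5}\right) + K = K^{2} + \frac{9 K}{5}$)
$-30279 + \frac{g - 24864}{13906 + V{\left(121 \right)}} = -30279 + \frac{-1812 - 24864}{13906 + \frac{1}{5} \cdot 121 \left(9 + 5 \cdot 121\right)} = -30279 - \frac{26676}{13906 + \frac{1}{5} \cdot 121 \left(9 + 605\right)} = -30279 - \frac{26676}{13906 + \frac{1}{5} \cdot 121 \cdot 614} = -30279 - \frac{26676}{13906 + \frac{74294}{5}} = -30279 - \frac{26676}{\frac{143824}{5}} = -30279 - \frac{33345}{35956} = - \frac{1088745069}{35956}$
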